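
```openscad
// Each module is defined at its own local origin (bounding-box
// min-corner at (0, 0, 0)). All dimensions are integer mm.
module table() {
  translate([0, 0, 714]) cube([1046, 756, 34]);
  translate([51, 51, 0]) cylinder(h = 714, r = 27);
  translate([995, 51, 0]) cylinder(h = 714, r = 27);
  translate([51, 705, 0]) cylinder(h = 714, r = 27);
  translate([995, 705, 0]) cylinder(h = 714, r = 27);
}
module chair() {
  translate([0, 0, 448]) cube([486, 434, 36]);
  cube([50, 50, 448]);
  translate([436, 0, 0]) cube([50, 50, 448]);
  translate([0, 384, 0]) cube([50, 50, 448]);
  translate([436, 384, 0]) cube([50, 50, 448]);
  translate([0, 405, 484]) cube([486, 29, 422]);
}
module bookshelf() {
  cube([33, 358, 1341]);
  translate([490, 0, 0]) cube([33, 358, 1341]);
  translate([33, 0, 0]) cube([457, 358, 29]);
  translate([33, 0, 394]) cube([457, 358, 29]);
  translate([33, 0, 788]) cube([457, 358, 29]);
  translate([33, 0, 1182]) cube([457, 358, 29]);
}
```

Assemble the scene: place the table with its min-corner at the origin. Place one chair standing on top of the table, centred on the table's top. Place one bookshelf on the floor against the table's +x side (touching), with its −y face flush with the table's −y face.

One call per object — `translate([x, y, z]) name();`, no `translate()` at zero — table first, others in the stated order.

table();
translate([280, 161, 748]) chair();
translate([1046, 0, 0]) bookshelf();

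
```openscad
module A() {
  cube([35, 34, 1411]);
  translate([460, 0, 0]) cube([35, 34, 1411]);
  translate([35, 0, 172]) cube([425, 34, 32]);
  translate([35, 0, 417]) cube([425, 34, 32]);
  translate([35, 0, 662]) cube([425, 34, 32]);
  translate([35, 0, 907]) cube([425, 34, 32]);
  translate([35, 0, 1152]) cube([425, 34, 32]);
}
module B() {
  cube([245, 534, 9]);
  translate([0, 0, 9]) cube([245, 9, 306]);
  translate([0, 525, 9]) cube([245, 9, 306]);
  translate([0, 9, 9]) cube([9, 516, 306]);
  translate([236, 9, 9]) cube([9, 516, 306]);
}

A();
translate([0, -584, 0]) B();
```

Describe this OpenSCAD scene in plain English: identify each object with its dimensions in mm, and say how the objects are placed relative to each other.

A is a straight ladder. Two 35×34 mm vertical rails, 1411 mm tall, stand 495 mm apart (outside-to-outside) with their front faces coplanar on the −y side. 5 rungs, each 34 mm deep and 32 mm tall, span between the inner faces of the rails, front faces flush with the rails. The lowest rung's underside is at z = 172 mm and rungs are spaced 245 mm apart (underside to underside).

B is an open-topped rectangular box: outside dimensions 245×534×315 mm, with a uniform wall and base thickness of 9 mm. The base is a full 245×534 slab on the floor; four walls sit on top of the base. The front and back walls (the −y and +y sides) span the full width; the two side walls fit between them.

The open box is on the floor beside the ladder on its −y side.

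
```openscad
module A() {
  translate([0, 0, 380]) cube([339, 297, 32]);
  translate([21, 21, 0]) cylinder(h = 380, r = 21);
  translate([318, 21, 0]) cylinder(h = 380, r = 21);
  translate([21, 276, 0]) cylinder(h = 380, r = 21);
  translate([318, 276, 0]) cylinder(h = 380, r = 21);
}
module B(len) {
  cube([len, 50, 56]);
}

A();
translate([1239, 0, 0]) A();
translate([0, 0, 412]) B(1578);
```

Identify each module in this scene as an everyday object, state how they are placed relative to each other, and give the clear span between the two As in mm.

Second stool starts at x = 1239; first ends at x = 339; clear span = 1239 − 339 = 900 mm.

A is a stool. B is a beam. A beam spans the tops of two stools. The clear span between the two stools is 900 mm.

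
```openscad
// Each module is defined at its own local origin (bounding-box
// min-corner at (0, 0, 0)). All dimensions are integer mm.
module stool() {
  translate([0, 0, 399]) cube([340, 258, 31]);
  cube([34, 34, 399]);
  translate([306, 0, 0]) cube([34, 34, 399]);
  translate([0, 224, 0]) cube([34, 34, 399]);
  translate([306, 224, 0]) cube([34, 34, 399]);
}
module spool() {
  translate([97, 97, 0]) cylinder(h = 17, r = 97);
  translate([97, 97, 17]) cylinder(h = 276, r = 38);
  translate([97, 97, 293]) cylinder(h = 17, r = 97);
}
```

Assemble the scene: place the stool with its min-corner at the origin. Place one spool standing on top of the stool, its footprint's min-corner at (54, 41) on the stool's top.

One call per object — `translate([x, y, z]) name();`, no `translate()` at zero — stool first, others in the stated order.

stool();
translate([54, 41, 430]) spool();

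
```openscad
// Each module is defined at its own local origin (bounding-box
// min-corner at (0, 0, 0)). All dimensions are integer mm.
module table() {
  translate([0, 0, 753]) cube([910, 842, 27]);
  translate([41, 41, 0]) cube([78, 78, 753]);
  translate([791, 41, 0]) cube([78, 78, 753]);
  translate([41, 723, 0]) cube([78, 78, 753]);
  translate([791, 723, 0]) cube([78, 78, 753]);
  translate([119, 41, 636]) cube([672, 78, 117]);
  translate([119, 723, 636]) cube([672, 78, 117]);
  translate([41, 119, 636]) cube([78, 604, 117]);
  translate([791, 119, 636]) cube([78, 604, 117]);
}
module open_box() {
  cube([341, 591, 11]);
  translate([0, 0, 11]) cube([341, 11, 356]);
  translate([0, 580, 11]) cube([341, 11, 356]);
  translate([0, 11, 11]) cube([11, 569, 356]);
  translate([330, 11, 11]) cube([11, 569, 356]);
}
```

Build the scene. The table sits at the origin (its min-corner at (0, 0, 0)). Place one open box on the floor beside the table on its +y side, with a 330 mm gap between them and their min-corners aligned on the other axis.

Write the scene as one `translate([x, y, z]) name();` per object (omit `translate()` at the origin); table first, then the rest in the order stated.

table();
translate([0, 1172, 0]) open_box();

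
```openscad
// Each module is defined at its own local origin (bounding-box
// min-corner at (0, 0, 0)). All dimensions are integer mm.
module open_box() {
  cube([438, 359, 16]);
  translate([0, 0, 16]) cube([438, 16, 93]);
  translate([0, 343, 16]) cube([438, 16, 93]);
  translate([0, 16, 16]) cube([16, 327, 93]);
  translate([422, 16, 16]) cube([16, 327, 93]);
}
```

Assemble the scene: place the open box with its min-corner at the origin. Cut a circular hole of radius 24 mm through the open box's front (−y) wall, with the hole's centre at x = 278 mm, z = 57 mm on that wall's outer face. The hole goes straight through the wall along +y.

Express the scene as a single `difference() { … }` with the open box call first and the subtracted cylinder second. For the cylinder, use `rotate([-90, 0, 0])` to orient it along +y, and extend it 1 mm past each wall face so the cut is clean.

difference() {
  open_box();
  translate([278, -1, 57]) rotate([-90, 0, 0]) cylinder(h = 18, r = 24);
}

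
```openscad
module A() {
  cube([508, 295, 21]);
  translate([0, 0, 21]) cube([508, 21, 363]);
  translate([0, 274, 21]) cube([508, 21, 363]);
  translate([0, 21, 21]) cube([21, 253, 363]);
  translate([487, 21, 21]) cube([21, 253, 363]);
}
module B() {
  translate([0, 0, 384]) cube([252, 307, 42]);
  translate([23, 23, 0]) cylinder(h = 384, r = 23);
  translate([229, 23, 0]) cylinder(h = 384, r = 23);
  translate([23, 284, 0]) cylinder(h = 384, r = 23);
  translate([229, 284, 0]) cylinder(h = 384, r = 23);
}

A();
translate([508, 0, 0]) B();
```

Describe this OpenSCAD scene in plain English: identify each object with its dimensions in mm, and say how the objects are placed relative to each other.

A is an open storage box with external size 508×295×384 mm and wall thickness 21 mm (the base is also 21 mm thick). The base covers the whole footprint; the four walls stand on the base, with the y-facing walls full-width and the x-facing walls fitting between their inner faces.

B is a four-legged stool. The seat is a 252×307×42 mm slab whose top surface is at z = 426 mm; four round legs, each 46 mm in diameter, run from the floor (z = 0) to the underside of the seat, each leg's axis is inset half a diameter from the nearest pair of seat edges (so the leg's bounding box is flush with the corner).

The stool is against the open box's +x side, with their −y faces flush.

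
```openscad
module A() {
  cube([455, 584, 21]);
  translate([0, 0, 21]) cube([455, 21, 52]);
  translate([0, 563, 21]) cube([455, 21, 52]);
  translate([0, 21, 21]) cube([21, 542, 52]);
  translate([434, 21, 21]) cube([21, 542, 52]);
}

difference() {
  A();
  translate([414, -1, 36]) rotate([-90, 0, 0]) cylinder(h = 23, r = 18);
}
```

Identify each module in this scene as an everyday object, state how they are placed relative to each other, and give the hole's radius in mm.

The subtracted cylinder has r = 18 mm.

A is an open box. The open box has a circular hole through its front wall. The hole's radius is 18 mm.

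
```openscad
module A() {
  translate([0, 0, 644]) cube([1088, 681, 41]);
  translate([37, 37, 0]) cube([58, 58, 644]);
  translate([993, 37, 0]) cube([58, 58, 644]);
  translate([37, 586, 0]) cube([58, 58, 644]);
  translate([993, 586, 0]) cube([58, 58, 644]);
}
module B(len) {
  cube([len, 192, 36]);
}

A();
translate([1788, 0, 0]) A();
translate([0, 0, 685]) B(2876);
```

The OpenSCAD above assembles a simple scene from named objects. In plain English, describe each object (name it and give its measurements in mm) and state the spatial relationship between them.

A is a table with a 1088×681 mm rectangular top, 41 mm thick, top surface at z = 685 mm, supported by four 58×58 mm square legs, each inset 37 mm from the nearest pair of top edges, running from the floor.

B is a rectangular beam 2876 mm long (x), 192 mm deep (y), 36 mm thick (z).

The beam spans the tops of two tables placed 700 mm apart, resting at z = 685 mm.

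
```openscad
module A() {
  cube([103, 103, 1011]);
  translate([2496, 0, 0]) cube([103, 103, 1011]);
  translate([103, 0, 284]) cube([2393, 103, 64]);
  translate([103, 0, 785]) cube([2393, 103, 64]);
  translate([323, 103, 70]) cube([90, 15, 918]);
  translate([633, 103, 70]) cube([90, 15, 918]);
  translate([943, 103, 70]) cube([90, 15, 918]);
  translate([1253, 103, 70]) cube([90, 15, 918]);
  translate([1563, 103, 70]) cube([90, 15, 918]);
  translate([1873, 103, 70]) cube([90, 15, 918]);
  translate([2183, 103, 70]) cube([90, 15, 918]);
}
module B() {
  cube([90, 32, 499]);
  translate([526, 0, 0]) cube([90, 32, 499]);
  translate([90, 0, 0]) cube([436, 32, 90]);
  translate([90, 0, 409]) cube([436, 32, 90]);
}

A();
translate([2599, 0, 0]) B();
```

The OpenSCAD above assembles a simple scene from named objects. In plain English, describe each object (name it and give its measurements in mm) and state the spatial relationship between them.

A is a fence section. Two 103×103 mm posts, 1011 mm tall, stand on the floor with a clear span of 2393 mm between their inner faces. Two horizontal rails of 103×64 mm section span the gap between the posts with their undersides at z = 284 mm and z = 785 mm, flush with the posts' −y face. 7 pickets, each 90 mm wide, 15 mm thick and 918 mm tall, are fixed to the +y face of the rails with their bottoms at z = 70 mm, evenly spaced across the span with equal gaps (rounded down to the nearest mm) at the −x end and between each pair — any rounding remainder accumulates at the +x end.

B is a picture frame with a 436×319 mm rectangular opening (x by z) and a uniform 90 mm border on every side. Frame depth is 32 mm along y. It is built from two vertical stiles running the full outside height and two horizontal rails spanning the gap between the stiles.

The picture frame is against the fence section's +x side, with their −y faces flush.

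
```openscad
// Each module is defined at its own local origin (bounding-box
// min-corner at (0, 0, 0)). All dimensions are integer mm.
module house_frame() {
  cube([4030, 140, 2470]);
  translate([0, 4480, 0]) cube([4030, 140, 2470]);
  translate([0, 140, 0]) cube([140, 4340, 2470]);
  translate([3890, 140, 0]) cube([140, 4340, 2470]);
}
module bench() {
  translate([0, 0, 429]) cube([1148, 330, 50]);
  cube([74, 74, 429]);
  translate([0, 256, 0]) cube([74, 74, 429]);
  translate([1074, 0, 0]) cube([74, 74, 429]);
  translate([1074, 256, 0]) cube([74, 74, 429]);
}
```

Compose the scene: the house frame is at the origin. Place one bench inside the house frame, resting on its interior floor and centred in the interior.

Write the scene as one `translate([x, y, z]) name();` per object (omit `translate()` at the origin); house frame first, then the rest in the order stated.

house_frame();
translate([1441, 2145, 0]) bench();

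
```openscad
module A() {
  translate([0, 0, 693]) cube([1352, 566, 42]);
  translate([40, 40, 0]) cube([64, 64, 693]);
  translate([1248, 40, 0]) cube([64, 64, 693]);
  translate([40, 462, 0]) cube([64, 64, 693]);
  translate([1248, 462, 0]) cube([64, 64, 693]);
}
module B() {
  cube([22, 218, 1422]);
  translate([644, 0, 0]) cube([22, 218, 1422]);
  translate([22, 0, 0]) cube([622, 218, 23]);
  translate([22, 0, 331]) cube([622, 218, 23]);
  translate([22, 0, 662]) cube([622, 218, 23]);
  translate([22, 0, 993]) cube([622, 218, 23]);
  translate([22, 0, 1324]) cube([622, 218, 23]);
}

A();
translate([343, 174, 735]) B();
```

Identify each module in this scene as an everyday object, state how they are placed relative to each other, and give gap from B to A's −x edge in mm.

The bookshelf's min-x is at 343; the table's min-x is 0; gap = 343 mm.

A is a table. B is a bookshelf. The bookshelf is on top of the table, centred. The gap from the bookshelf to the table's −x edge is 343 mm.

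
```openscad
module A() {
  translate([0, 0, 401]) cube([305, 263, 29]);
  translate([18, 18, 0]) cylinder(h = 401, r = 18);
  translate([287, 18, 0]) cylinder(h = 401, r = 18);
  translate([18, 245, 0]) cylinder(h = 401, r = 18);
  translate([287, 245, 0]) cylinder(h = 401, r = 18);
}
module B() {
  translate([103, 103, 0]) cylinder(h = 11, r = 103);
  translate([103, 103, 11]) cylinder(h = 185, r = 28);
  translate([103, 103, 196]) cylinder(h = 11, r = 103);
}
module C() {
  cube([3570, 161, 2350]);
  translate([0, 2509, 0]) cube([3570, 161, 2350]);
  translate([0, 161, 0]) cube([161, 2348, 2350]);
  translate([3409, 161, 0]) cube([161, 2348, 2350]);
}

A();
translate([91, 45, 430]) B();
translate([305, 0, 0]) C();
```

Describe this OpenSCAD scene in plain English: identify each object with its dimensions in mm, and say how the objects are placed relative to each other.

A is a simple wooden stool: a rectangular seat 305 mm (x) by 263 mm (y), 29 mm thick, top face at z = 430 mm, on four round legs, each 36 mm in diameter. The legs rest on z = 0, each leg's axis is inset half a diameter from the nearest pair of seat edges (so the leg's bounding box is flush with the corner).

B is a spool: two coaxial disc flanges of radius 103 mm and thickness 11 mm, joined by a core cylinder of radius 28 mm and height 185 mm. The lower flange rests on z = 0 and the three cylinders share a vertical axis.

C is a box-shaped house frame (walls only): outside footprint 3570×2670 mm, wall height 2350 mm, wall thickness 161 mm. The two y-facing walls run the full x-width; the two x-facing walls fit between the inner faces of the y-facing walls.

The spool is on top of the stool. The house frame is against the stool's +x side, with their −y faces flush.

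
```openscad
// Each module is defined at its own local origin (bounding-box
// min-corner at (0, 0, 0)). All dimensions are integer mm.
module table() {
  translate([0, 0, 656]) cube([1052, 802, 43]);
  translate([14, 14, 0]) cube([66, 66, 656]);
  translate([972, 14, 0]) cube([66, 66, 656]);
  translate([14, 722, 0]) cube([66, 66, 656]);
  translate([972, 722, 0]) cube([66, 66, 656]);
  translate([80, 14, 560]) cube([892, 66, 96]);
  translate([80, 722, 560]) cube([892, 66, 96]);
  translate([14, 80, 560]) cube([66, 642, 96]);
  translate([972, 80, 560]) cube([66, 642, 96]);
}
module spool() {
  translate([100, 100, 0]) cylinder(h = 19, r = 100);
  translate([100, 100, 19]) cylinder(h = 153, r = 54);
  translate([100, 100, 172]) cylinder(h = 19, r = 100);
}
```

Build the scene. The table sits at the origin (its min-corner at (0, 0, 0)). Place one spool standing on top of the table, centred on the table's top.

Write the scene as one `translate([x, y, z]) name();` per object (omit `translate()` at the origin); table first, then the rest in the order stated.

table();
translate([426, 301, 699]) spool();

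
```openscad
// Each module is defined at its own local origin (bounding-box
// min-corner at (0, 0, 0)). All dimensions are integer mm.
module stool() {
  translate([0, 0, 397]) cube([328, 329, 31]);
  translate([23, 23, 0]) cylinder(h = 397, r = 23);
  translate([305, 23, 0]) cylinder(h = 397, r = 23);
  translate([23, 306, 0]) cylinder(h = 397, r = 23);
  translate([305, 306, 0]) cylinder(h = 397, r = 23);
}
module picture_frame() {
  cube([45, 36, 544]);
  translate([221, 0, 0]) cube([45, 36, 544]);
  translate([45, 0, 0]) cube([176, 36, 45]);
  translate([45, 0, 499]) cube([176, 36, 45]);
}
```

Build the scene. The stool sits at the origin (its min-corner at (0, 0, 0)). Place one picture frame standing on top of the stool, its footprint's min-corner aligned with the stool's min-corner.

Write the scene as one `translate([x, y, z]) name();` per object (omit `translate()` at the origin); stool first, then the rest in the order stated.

stool();
translate([0, 0, 428]) picture_frame();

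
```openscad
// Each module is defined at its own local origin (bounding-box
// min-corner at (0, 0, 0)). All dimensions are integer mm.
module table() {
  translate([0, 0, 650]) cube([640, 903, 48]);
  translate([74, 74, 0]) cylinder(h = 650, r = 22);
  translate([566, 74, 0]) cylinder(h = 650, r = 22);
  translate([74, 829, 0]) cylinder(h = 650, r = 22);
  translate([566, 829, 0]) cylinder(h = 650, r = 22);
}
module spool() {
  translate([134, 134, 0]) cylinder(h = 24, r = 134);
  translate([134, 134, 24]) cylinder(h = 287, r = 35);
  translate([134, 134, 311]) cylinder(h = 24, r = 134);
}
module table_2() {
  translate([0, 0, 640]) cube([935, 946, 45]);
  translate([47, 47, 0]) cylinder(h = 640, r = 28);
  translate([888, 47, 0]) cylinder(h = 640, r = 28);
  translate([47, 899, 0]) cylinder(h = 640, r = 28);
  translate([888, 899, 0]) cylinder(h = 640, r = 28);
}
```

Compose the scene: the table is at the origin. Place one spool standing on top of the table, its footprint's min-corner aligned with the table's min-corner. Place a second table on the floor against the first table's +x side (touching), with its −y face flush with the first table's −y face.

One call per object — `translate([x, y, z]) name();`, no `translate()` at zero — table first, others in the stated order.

table();
translate([0, 0, 698]) spool();
translate([640, 0, 0]) table_2();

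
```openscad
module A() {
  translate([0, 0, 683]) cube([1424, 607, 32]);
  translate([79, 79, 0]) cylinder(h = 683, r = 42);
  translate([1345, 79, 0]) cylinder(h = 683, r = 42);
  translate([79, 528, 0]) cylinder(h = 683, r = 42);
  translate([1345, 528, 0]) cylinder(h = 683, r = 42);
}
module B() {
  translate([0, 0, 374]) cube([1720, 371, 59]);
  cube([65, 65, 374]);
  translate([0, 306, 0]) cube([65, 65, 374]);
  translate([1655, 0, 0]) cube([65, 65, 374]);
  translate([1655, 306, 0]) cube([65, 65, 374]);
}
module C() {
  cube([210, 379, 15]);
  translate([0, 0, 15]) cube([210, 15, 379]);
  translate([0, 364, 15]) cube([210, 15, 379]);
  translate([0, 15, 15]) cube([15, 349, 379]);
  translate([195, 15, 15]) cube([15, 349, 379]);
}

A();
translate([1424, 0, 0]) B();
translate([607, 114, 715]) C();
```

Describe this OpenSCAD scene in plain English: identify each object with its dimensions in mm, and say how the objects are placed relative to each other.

A is a rectangular dining table. The top is 1424×607×32 mm with its upper surface at z = 715 mm. It stands on four round legs of 84 mm diameter, each leg's bounding box inset 37 mm from the nearest pair of top edges, running from the floor to the underside of the top.

B is a bench: a 1720×371 mm seat slab, 59 mm thick, top at z = 433 mm, on four 65×65 mm square legs flush with the seat corners and standing on z = 0.

C is an open storage box with external size 210×379×394 mm and wall thickness 15 mm (the base is also 15 mm thick). The base covers the whole footprint; the four walls stand on the base, with the y-facing walls full-width and the x-facing walls fitting between their inner faces.

The bench is against the table's +x side, with their −y faces flush. The open box is on top of the table, centred.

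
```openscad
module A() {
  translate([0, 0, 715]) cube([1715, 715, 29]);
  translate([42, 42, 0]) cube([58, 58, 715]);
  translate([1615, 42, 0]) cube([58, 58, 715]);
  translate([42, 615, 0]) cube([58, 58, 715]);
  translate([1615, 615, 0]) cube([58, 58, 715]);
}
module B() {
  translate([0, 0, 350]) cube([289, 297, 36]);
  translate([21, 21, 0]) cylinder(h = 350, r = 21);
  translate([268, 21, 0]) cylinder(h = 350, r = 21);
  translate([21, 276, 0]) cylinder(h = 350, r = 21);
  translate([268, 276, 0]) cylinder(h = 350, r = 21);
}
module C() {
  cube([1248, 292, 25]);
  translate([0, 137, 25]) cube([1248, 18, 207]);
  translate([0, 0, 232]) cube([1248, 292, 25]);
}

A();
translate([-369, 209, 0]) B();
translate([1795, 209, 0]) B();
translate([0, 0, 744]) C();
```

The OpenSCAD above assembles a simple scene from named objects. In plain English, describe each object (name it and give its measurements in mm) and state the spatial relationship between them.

A is a table: top 1715 mm (x) × 715 mm (y), 29 mm thick, upper face at z = 744 mm, on four 58×58 mm square legs, each inset 42 mm from the nearest pair of top edges, running from z = 0 to the bottom of the top.

B is a four-legged stool. The seat is 289×297 mm, 36 mm thick, top at z = 386 mm. It stands on four round legs, each 42 mm in diameter, from z = 0 to the seat underside, each leg's axis is inset half a diameter from the nearest pair of seat edges (so the leg's bounding box is flush with the corner).

C is an I-beam lying along x, 1248 mm long. Overall section height 257 mm. Two flanges 292 mm wide (y) and 25 mm thick, one on the floor and one at the top; a web 18 mm thick runs between them, centred on the flange width.

Two stools sit around the table at the −x, +x sides. The I-beam is on top of the table.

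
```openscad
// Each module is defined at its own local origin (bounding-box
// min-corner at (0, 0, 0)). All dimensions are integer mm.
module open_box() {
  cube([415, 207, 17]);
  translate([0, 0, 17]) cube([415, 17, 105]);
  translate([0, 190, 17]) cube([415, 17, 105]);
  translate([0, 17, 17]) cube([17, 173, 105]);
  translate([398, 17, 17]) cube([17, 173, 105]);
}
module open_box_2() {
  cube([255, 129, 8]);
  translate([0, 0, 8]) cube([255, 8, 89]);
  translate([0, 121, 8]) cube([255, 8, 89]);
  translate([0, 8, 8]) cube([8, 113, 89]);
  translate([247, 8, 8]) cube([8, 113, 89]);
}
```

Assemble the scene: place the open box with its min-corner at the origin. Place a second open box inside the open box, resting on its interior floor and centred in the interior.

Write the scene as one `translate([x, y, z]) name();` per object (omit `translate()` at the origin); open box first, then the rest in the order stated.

open_box();
translate([80, 39, 17]) open_box_2();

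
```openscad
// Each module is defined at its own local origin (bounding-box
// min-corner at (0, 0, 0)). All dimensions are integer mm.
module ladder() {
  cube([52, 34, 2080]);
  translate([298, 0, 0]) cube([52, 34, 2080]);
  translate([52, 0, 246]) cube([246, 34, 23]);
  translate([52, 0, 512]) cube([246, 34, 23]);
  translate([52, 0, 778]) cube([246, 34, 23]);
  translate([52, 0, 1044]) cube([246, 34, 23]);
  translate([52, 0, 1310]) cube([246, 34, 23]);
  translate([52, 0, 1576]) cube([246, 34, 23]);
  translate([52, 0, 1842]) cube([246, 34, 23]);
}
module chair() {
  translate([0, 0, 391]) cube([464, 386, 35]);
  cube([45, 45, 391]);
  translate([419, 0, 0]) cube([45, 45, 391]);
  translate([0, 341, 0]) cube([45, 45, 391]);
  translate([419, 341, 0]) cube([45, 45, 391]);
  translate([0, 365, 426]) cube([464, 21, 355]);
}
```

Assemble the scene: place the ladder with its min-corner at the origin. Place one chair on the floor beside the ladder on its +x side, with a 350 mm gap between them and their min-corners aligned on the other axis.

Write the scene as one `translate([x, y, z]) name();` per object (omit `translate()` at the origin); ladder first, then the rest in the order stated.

ladder();
translate([700, 0, 0]) chair();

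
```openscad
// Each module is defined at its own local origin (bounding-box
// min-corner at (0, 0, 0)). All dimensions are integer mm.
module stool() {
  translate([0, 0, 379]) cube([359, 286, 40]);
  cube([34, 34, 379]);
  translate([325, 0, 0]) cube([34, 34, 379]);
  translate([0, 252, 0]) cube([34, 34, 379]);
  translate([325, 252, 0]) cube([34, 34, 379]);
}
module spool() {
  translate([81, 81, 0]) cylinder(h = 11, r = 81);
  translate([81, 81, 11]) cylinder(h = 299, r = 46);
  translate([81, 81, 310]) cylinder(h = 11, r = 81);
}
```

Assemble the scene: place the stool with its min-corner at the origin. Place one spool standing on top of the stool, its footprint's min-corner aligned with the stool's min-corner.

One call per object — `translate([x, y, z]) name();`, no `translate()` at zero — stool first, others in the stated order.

stool();
translate([0, 0, 419]) spool();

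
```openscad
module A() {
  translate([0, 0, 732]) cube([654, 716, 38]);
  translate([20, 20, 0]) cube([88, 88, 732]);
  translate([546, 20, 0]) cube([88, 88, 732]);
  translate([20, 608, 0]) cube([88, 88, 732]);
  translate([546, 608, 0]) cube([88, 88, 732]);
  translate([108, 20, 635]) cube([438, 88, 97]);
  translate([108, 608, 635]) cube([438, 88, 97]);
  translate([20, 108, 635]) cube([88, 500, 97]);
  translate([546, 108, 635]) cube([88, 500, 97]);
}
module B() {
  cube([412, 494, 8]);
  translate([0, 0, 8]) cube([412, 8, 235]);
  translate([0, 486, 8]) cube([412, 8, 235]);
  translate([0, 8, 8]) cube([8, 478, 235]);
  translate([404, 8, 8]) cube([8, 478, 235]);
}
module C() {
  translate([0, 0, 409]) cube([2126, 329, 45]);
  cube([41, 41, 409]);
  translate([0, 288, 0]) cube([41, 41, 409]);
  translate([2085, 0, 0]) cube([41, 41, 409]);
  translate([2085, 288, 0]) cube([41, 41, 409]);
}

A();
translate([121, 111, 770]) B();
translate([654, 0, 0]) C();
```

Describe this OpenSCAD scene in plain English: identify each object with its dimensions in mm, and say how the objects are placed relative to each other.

A is a table with a 654×716 mm rectangular top, 38 mm thick, top surface at z = 770 mm, supported by four 88×88 mm square legs, each inset 20 mm from the nearest pair of top edges, running from the floor. Four apron rails, 88 mm thick and 97 mm tall, run between adjacent legs with their top edges flush with the underside of the top and their outer faces flush with the legs' outer faces.

B is an open storage box with external size 412×494×243 mm and wall thickness 8 mm (the base is also 8 mm thick). The base covers the whole footprint; the four walls stand on the base, with the y-facing walls full-width and the x-facing walls fitting between their inner faces.

C is a long wooden bench with a 2126 mm (x) × 329 mm (y) seat, 45 mm thick, its top surface 454 mm above the floor. Four 41 mm square legs at the seat corners, flush with the edges, run from z = 0 to the seat underside.

The open box is on top of the table, centred. The bench is against the table's +x side, with their −y faces flush.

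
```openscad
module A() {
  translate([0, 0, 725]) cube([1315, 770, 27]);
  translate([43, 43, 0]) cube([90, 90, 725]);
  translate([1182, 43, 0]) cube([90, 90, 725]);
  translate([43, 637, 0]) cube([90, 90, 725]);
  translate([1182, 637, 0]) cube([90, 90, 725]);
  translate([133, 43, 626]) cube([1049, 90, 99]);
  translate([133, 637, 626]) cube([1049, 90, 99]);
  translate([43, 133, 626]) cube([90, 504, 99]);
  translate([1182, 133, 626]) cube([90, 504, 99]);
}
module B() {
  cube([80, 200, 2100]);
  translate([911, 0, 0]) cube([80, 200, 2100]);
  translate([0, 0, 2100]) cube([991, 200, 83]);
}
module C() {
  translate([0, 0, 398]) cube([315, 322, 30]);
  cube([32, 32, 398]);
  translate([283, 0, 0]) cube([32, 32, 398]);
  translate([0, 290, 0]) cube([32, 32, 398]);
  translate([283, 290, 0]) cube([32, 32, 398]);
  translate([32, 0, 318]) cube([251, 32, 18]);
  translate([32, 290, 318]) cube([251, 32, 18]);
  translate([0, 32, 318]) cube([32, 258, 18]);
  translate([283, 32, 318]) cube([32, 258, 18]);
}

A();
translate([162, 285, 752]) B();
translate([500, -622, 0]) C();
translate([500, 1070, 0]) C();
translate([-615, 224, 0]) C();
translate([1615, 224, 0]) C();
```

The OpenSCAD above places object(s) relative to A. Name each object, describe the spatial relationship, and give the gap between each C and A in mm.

A is a table. B is a door frame. C is a stool. The door frame is on top of the table, centred. Four stools sit around the table at the −y, +y, −x, +x sides. The gap between each stool and the table is 300 mm.

Each stool's nearest face is 300 mm from the table's bounding box.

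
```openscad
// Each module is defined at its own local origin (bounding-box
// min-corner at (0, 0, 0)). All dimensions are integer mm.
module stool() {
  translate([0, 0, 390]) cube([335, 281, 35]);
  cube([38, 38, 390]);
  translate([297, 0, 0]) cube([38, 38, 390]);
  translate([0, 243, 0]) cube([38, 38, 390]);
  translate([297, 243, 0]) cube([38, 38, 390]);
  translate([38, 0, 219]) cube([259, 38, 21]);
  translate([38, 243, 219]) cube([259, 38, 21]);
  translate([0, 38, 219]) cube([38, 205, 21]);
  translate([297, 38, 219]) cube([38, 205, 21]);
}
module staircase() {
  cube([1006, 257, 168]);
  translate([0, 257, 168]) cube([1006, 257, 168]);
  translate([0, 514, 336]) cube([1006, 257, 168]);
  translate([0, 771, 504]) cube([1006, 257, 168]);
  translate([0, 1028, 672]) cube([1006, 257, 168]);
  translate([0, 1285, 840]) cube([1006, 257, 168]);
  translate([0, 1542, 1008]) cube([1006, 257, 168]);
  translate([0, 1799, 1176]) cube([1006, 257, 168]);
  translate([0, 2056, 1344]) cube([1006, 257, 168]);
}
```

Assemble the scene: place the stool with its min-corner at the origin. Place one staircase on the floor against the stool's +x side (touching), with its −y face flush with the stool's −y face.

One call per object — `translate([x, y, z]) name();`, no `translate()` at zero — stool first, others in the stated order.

stool();
translate([335, 0, 0]) staircase();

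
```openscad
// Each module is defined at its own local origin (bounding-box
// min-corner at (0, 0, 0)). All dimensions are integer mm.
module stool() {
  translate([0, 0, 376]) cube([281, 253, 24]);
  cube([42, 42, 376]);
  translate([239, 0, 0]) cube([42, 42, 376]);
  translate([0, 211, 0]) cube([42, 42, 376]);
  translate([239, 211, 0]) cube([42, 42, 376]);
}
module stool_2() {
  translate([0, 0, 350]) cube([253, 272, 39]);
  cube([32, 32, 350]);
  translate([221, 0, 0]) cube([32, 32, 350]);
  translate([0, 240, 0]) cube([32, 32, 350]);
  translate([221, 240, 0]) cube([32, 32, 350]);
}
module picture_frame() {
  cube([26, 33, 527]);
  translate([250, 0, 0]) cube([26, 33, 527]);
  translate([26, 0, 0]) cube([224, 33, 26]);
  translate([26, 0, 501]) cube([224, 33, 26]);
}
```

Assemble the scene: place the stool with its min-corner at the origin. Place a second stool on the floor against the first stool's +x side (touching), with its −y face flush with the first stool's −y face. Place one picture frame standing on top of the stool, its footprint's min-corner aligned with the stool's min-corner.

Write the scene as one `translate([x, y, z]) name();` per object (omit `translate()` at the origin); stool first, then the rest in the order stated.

stool();
translate([281, 0, 0]) stool_2();
translate([0, 0, 400]) picture_frame();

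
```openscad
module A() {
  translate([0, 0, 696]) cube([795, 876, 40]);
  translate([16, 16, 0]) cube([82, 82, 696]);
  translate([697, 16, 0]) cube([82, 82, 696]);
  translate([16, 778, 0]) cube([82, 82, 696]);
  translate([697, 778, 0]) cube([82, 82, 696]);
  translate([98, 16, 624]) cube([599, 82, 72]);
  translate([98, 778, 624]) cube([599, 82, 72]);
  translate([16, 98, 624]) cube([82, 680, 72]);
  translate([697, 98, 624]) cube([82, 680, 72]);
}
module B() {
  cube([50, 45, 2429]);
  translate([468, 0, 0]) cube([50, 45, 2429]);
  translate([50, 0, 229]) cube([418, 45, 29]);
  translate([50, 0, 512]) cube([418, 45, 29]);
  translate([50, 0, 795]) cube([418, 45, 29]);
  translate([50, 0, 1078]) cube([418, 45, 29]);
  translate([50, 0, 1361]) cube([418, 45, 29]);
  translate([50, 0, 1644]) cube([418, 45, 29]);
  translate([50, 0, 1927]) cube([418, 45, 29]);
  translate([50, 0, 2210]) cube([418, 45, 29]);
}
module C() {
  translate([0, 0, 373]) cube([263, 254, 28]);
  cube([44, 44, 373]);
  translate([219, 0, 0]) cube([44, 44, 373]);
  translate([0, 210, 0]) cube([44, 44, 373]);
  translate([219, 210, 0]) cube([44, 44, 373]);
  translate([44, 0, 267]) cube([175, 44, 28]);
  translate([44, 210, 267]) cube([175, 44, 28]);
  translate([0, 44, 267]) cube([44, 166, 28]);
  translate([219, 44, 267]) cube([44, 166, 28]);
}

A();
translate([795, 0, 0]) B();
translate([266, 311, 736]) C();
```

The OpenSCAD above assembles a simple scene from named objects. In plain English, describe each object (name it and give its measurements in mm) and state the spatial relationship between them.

A is a rectangular dining table. The top is 795×876×40 mm with its upper surface at z = 736 mm. It stands on four 82×82 mm square legs, each inset 16 mm from the nearest pair of top edges, running from the floor to the underside of the top. Four apron rails, 82 mm thick and 72 mm tall, run between adjacent legs with their top edges flush with the underside of the top and their outer faces flush with the legs' outer faces.

B is a wooden ladder with two side rails of 50×45 mm section and 2429 mm height, set 518 mm apart overall. Between them run 8 rectangular rungs (45 mm deep, 29 mm thick), front faces flush with the rails' −y face. The bottom of the first rung is 229 mm above the floor and each subsequent rung is 283 mm higher than the one below.

C is a simple wooden stool: a rectangular seat 263 mm (x) by 254 mm (y), 28 mm thick, top face at z = 401 mm, on four square legs, each 44×44 mm in cross-section. The legs rest on z = 0, each flush with a corner of the seat. Four stretchers, 44 mm wide and 28 mm tall, connect adjacent legs with their undersides at z = 267 mm, each running between the inner faces of the legs it joins and aligned with the legs' outer faces on the other axis.

The ladder is against the table's +x side, with their −y faces flush. The stool is on top of the table, centred.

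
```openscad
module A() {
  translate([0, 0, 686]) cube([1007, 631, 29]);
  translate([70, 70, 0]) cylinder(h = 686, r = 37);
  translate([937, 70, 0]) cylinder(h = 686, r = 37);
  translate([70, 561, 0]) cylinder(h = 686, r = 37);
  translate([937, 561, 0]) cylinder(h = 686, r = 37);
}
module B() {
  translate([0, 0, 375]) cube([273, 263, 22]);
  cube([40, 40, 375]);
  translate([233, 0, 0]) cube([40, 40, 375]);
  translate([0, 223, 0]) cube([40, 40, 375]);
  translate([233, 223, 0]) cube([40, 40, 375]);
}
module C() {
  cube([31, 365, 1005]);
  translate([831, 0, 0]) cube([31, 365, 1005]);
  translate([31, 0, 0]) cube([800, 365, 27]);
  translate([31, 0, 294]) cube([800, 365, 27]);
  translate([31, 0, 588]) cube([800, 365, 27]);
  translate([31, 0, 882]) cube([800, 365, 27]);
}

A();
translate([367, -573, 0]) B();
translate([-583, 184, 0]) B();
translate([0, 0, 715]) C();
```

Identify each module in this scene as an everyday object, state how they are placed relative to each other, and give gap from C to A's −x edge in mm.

The bookshelf's min-x is at 0; the table's min-x is 0; gap = 0 mm.

A is a table. B is a stool. C is a bookshelf. Two stools sit around the table at the −y, −x sides. The bookshelf is on top of the table. The gap from the bookshelf to the table's −x edge is 0 mm.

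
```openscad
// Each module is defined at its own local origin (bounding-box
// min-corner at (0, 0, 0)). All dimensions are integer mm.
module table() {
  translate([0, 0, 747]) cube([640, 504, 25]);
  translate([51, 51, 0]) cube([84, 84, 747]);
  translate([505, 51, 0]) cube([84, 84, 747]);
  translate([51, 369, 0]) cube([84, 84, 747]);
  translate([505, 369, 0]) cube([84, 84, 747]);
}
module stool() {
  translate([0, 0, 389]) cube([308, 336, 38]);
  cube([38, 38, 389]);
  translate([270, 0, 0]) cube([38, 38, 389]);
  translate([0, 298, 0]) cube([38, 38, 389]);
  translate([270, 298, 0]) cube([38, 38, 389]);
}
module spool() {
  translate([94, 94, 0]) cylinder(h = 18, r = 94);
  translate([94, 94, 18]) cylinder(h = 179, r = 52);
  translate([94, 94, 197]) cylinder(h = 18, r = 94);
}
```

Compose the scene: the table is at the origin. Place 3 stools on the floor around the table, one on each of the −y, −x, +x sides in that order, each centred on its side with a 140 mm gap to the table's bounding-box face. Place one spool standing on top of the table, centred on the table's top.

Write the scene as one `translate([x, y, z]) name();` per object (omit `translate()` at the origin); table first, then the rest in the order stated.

table();
translate([166, -476, 0]) stool();
translate([-448, 84, 0]) stool();
translate([780, 84, 0]) stool();
translate([226, 158, 772]) spool();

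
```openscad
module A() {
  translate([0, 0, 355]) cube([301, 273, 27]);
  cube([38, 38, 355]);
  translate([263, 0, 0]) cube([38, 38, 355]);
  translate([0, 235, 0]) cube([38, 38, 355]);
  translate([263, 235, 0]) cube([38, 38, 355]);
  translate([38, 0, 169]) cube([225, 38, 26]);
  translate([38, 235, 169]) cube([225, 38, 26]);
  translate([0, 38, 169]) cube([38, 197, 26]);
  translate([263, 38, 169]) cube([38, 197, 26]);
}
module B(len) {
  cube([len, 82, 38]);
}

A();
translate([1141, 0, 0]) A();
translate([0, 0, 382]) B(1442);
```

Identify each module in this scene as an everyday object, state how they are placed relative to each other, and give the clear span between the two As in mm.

A is a stool. B is a beam. A beam spans the tops of two stools. The clear span between the two stools is 840 mm.

Second stool starts at x = 1141; first ends at x = 301; clear span = 1141 − 301 = 840 mm.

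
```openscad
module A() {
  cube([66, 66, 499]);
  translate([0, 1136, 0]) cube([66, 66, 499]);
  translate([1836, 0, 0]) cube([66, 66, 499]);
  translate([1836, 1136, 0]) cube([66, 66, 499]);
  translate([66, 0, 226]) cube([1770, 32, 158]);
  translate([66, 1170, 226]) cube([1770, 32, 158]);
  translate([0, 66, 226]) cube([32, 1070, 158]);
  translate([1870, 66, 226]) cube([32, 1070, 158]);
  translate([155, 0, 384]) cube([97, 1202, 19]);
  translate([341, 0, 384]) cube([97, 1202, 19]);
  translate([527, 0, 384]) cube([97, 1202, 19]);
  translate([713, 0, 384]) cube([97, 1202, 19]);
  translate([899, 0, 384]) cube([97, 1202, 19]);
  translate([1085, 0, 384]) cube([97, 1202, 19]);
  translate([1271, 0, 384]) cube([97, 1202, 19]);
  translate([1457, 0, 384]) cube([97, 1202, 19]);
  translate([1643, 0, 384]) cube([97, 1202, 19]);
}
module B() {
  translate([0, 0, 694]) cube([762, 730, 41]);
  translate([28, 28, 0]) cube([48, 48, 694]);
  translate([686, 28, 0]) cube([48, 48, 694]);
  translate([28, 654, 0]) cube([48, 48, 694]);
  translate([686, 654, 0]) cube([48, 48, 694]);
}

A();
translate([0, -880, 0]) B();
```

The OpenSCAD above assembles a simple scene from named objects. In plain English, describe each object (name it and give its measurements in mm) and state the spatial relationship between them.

A is a bed frame 1902 mm long (x) by 1202 mm wide (y). Four 66×66 mm corner posts, 499 mm tall, at the corners of the footprint. Four rails of 32 mm thickness and 158 mm height run between adjacent posts with their undersides at z = 226 mm, their outer faces flush with the outside of the frame (the two x-running rails run between the posts' inner faces; the two y-running rails run between the posts' inner faces). 9 slats, each 97 mm wide (x) and 19 mm thick, lie across the top of the two x-running rails, running the full 1202 mm width of the frame in y; the slats are evenly spaced along x between the inner faces of the end posts with equal gaps (rounded down to the nearest mm) at the −x end and between each pair — any rounding remainder accumulates at the +x end.

B is a table with a 762×730 mm rectangular top, 41 mm thick, top surface at z = 735 mm, supported by four 48×48 mm square legs, each inset 28 mm from the nearest pair of top edges, running from the floor.

The table is on the floor beside the bed frame on its −y side.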